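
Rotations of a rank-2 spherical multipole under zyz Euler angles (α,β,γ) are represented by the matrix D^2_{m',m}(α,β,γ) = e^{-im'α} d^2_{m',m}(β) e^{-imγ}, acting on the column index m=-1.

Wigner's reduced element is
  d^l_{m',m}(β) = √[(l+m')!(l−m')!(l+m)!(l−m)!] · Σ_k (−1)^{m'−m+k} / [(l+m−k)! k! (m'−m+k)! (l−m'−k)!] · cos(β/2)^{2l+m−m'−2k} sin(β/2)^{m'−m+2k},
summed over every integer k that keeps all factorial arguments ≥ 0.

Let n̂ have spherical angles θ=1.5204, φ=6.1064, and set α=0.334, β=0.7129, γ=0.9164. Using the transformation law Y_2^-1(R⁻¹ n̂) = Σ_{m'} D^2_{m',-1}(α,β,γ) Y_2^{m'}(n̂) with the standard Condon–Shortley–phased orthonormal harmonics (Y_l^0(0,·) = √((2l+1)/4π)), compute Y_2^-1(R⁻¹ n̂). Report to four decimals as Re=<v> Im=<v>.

Re=-0.0029 Im=0.3729

Need the full column D^2_{m',-1} for m'=−2..2 at α=0.334, β=0.7129, γ=0.9164.
cos(β/2)=0.937141, sin(β/2)=0.348950
d^2_{-2,-1}: single k=1 term ⇒ +0.574392;  D = -0.007814+0.574339i
d^2_{-1,-1}: k∈[0..1] ⇒ +0.771295 -0.320817 = +0.450479;  D = +0.141875+0.427554i
d^2_{0,-1}: k∈[0..1] ⇒ -0.703483 +0.097537 = -0.605946;  D = -0.368828-0.480767i
d^2_{1,-1}: k∈[0..1] ⇒ +0.320817 -0.014827 = +0.305990;  D = +0.255546+0.168304i
d^2_{2,-1}: single k=0 term ⇒ -0.079639;  D = -0.077194-0.019579i
Y_2^{m'}(θ=1.5204,φ=6.1064) and Σ D·Y over m':
  (-0.0078+0.5743i)·(+0.3615+0.1334i)  (+0.1419+0.4276i)·(+0.0383+0.0068i)  (-0.3688-0.4808i)·(-0.3130+0.0000i)  (+0.2555+0.1683i)·(-0.0383+0.0068i)  (-0.0772-0.0196i)·(+0.3615-0.1334i)
Y_2^-1(R⁻¹ n̂) = -0.002943+0.372891i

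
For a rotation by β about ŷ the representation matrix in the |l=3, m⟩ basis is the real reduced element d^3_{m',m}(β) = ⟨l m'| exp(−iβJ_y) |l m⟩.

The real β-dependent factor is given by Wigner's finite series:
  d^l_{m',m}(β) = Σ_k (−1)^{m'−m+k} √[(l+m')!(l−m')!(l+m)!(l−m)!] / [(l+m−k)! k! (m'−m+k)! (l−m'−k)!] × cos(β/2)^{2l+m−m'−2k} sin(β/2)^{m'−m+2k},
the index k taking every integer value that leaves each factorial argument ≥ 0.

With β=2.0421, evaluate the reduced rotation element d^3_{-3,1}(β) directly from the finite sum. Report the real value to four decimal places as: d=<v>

d=0.5588

d^3_{-3,1}(β=2.0421) via Wigner's sum:
c=cos(2.0421/2)=0.522471, s=sin(2.0421/2)=0.852657; N=√[1·720·24·2]=185.903201
k: max(0,(1)−(-3))=4 … min(3+(1),3−(-3))=4
  k=4: (−1)^0·185.9032/(48)·0.5225^2·0.8527^4 = +0.558814
d^3_{-3,1}(2.0421) = +0.558814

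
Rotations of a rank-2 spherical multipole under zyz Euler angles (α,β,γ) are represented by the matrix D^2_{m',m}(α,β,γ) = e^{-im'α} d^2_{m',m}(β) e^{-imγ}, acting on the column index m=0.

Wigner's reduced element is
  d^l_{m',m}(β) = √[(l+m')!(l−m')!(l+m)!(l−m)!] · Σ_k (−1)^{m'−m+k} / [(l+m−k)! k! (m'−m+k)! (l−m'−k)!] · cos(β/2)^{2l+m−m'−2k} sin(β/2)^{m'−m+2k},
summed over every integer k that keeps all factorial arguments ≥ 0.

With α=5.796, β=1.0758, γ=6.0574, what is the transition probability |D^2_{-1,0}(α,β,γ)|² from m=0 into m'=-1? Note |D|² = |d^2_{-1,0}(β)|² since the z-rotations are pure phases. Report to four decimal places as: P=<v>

P=0.2621

First d^2_{-1,0}(β=1.0758), then the phase factors e^{-i(-1)α} and e^{-i(0)γ}:
With c≡cos(β/2)=0.858786 and s≡sin(β/2)=0.512334, N=[1·6·2·2]^{1/2}=4.898979
Admissible k: 1..2 (factorial args all ≥0)
  k=1: (−1)^0·4.8990/(2)·0.8588^3·0.5123^1 = +0.794848
  k=2: (−1)^1·4.8990/(2)·0.8588^1·0.5123^3 = -0.282891
d^2_{-1,0}(1.0758) = +0.794848 -0.282891 = +0.511957
|D^2_{-1,0}|² = |d^2_{-1,0}(β)|² = (+0.511957)² = 0.262100 (the z-rotation phases have unit modulus)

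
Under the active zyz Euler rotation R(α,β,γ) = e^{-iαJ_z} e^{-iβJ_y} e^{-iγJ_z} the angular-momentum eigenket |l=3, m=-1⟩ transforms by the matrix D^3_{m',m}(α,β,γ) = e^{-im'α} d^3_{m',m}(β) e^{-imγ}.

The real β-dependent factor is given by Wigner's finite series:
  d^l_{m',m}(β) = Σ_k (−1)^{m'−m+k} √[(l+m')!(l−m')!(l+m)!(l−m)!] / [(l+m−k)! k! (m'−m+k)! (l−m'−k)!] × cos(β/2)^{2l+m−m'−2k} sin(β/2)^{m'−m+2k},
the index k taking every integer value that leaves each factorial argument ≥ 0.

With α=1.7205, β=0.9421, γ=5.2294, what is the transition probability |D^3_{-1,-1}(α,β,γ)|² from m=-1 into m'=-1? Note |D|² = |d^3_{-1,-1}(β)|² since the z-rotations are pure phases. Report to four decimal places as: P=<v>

Split into d^3_{-1,-1}(β=0.9421) × two z-phases.
Half-angle: c=0.891092, s=0.453822. N=√(2·24·2·24)=48.000000
k: max(0,(-1)−(-1))=0 … min(3+(-1),3−(-1))=2
  k=0: (−1)^0·48.0000/(48)·0.8911^6·0.4538^0 = +0.500652
  k=1: (−1)^1·48.0000/(6)·0.8911^4·0.4538^2 = -1.038848
  k=2: (−1)^2·48.0000/(8)·0.8911^2·0.4538^4 = +0.202088
d^3_{-1,-1}(0.9421) = +0.500652 -1.038848 +0.202088 = -0.336109
|D^3_{-1,-1}|² = |d^3_{-1,-1}(β)|² = (-0.336109)² = 0.112969 (the z-rotation phases have unit modulus)

P=0.1130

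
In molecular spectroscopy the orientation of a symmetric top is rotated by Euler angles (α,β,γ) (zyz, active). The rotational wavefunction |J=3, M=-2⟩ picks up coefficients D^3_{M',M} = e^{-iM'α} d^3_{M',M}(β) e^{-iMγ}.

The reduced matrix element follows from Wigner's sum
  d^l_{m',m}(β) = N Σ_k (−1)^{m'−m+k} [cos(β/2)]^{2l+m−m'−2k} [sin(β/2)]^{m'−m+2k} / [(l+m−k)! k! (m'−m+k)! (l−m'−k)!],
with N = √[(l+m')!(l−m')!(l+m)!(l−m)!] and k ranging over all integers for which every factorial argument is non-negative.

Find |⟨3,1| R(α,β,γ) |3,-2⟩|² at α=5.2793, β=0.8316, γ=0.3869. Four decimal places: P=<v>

Split into d^3_{1,-2}(β=0.8316) × two z-phases.
c=cos(0.8316/2)=0.914793, s=sin(0.8316/2)=0.403922; N=√[24·2·1·120]=75.894664
The bounds max(0,m−m')=0 and min(l+m,l−m')=1 give 2 terms
  k=0: (−1)^3·75.8947/(12)·0.9148^3·0.4039^3 = -0.319074
  k=1: (−1)^4·75.8947/(24)·0.9148^1·0.4039^5 = +0.031104
d^3_{1,-2}(0.8316) = -0.319074 +0.031104 = -0.287970
|D^3_{1,-2}|² = |d^3_{1,-2}(β)|² = (-0.287970)² = 0.082927 (the z-rotation phases have unit modulus)

P=0.0829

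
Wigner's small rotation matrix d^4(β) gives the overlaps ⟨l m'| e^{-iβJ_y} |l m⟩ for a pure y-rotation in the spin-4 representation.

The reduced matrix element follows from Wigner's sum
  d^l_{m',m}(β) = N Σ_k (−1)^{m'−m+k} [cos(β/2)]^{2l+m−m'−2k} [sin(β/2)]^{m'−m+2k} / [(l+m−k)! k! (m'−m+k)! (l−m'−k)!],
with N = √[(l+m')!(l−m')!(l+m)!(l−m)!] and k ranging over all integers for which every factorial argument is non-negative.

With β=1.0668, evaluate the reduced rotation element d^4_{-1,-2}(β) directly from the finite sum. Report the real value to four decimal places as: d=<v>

d=0.2560

d^4_{-1,-2}(β=1.0668) via Wigner's sum:
With c≡cos(β/2)=0.861083 and s≡sin(β/2)=0.508464, N=[6·120·2·720]^{1/2}=1018.233765
Admissible k: 0..2 (factorial args all ≥0)
  k=0: (−1)^1·1018.2338/(240)·0.8611^7·0.5085^1 = -0.757203
  k=1: (−1)^2·1018.2338/(48)·0.8611^5·0.5085^3 = +1.320117
  k=2: (−1)^3·1018.2338/(72)·0.8611^3·0.5085^5 = -0.306868
d^4_{-1,-2}(1.0668) = -0.757203 +1.320117 -0.306868 = +0.256046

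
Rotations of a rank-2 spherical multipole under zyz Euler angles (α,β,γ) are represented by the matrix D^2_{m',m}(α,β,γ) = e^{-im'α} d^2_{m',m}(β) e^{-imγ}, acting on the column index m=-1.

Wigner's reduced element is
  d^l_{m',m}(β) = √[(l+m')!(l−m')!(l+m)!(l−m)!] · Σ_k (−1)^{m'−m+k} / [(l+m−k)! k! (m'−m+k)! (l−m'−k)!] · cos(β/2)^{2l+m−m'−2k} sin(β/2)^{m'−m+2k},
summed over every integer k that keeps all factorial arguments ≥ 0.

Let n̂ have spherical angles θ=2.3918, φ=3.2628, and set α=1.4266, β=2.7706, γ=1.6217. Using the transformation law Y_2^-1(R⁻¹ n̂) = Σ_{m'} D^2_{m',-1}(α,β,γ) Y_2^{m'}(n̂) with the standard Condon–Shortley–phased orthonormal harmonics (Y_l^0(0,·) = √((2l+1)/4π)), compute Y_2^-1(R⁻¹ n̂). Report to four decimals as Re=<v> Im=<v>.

Re=0.3027 Im=0.2216

Need the full column D^2_{m',-1} for m'=−2..2 at α=1.4266, β=2.7706, γ=1.6217.
cos(β/2)=0.184434, sin(β/2)=0.982845
d^2_{-2,-1}: single k=1 term ⇒ +0.012332;  D = -0.002901-0.011986i
d^2_{-1,-1}: k∈[0..1] ⇒ +0.001157 -0.098577 = -0.097420;  D = +0.096996-0.009075i
d^2_{0,-1}: k∈[0..1] ⇒ -0.015104 +0.428916 = +0.413812;  D = -0.021055+0.413276i
d^2_{1,-1}: k∈[0..1] ⇒ +0.098577 -0.933125 = -0.834548;  D = -0.818715-0.161789i
d^2_{2,-1}: single k=0 term ⇒ -0.350209;  D = -0.116558+0.330243i
Y_2^{m'}(θ=2.3918,φ=3.2628) and Σ D·Y over m':
  (-0.0029-0.0120i)·(+0.1741-0.0431i)  (+0.0970-0.0091i)·(+0.3825-0.0466i)  (-0.0211+0.4133i)·(+0.1914+0.0000i)  (-0.8187-0.1618i)·(-0.3825-0.0466i)  (-0.1166+0.3302i)·(+0.1741+0.0431i)
Y_2^-1(R⁻¹ n̂) = +0.302700+0.221644i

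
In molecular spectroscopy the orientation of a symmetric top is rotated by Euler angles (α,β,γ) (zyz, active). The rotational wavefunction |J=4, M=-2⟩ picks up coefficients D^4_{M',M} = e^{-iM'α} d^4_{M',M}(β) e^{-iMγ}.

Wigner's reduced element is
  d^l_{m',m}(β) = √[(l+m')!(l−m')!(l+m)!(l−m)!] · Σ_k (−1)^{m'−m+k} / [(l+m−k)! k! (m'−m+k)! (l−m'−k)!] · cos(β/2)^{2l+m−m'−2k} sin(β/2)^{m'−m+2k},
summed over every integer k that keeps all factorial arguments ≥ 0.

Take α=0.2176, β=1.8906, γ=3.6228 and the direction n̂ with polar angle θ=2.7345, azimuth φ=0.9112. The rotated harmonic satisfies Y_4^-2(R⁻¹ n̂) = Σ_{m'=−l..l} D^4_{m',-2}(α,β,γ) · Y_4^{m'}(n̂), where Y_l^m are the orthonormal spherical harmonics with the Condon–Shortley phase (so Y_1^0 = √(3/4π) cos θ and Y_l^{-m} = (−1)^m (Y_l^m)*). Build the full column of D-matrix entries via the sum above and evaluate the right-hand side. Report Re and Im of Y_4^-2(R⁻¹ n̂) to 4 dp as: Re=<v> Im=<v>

Need the full column D^4_{m',-2} for m'=−4..4 at α=0.2176, β=1.8906, γ=3.6228.
cos(β/2)=0.585500, sin(β/2)=0.810673
d^4_{-4,-2}: single k=2 term ⇒ +0.140097;  D = -0.036290+0.135316i
d^4_{-3,-2}: k∈[1..2] ⇒ +0.071548 -0.411486 = -0.339938;  D = +0.015095-0.339603i
d^4_{-2,-2}: k∈[0..2] ⇒ +0.013811 -0.317711 +0.761342 = +0.457442;  D = +0.078825+0.450599i
d^4_{-1,-2}: k∈[0..2] ⇒ -0.081128 +0.777636 -0.993854 = -0.297346;  D = -0.113262-0.274929i
d^4_{0,-2}: k∈[0..2] ⇒ +0.251173 -1.284041 +0.923098 = -0.109770;  D = -0.062738-0.090075i
d^4_{1,-2}: k∈[0..2] ⇒ -0.518424 +1.490781 -0.571586 = +0.400771;  D = +0.294652+0.271657i
d^4_{2,-2}: k∈[0..2] ⇒ +0.761342 -1.167636 +0.186537 = -0.219757;  D = -0.189917-0.110566i
d^4_{3,-2}: k∈[0..1] ⇒ -0.788847 +0.504091 = -0.284756;  D = -0.271216-0.086763i
d^4_{4,-2}: single k=0 term ⇒ +0.514879;  D = +0.512701+0.047310i
Y_4^{m'}(θ=2.7345,φ=0.9112) and Σ D·Y over m':
  (-0.0363+0.1353i)·(-0.0095+0.0052i)  (+0.0151-0.3396i)·(+0.0655+0.0283i)  (+0.0788+0.4506i)·(-0.0640-0.2490i)  (-0.1133-0.2749i)·(-0.3060+0.3945i)  (-0.0627-0.0901i)·(+0.2739+0.0000i)  (+0.2947+0.2717i)·(+0.3060+0.3945i)  (-0.1899-0.1106i)·(-0.0640+0.2490i)  (-0.2712-0.0868i)·(-0.0655+0.0283i)  (+0.5127+0.0473i)·(-0.0095-0.0052i)
Y_4^-2(R⁻¹ n̂) = +0.281574+0.097009i

Re=0.2816 Im=0.0970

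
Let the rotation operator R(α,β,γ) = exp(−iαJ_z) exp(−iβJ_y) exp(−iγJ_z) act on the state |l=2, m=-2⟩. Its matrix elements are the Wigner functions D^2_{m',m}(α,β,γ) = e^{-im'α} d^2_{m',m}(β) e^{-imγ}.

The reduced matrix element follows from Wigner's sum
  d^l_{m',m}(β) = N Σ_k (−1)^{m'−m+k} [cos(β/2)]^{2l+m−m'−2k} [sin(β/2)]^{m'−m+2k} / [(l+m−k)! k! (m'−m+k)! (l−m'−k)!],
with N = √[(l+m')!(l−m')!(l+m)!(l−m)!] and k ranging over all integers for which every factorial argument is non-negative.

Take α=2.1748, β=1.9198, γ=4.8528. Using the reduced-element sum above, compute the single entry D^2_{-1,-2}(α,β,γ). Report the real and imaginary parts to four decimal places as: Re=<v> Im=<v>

D^2_{-1,-2}(2.1748,1.9198,4.8528) = e^{-i·-1·2.1748}·d^2_{-1,-2}(1.9198)·e^{-i·-2·4.8528}. Compute d first:
Half-angle: c=0.573602, s=0.819134. N=√(1·6·1·24)=12.000000
k: max(0,(-2)−(-1))=0 … min(2+(-2),2−(-1))=0
  k=0: (−1)^1·12.0000/(6)·0.5736^3·0.8191^1 = -0.309184
d^2_{-1,-2}(1.9198) = -0.309184
Attach z-rotation phases: D = e^{-i(-1)(2.1748)}·(-0.309184)·e^{-i(-2)(4.8528)} = -0.239248+0.195845i

Re=-0.2392 Im=0.1958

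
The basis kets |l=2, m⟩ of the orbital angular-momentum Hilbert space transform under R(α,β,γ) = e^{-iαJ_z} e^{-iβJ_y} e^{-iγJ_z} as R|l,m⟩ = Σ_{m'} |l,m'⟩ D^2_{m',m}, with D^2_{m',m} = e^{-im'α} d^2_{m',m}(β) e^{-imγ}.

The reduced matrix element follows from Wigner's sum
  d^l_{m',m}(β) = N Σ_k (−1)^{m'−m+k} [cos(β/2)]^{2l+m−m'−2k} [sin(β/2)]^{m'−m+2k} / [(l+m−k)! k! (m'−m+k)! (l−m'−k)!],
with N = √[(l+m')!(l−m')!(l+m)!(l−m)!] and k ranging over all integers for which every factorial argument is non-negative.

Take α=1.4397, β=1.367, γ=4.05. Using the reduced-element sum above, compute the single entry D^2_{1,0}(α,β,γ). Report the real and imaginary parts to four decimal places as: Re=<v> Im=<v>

Re=-0.0317 Im=0.2407

Split into d^2_{1,0}(β=1.367) × two z-phases.
With c≡cos(β/2)=0.775367 and s≡sin(β/2)=0.631511, N=[6·1·2·2]^{1/2}=4.898979
The bounds max(0,m−m')=0 and min(l+m,l−m')=1 give 2 terms
  k=0: (−1)^1·4.8990/(2)·0.7754^3·0.6315^1 = -0.721072
  k=1: (−1)^2·4.8990/(2)·0.7754^1·0.6315^3 = +0.478327
d^2_{1,0}(1.367) = -0.721072 +0.478327 = -0.242745
Attach z-rotation phases: D = e^{-i(1)(1.4397)}·(-0.242745)·e^{-i(0)(4.05)} = -0.031732+0.240662i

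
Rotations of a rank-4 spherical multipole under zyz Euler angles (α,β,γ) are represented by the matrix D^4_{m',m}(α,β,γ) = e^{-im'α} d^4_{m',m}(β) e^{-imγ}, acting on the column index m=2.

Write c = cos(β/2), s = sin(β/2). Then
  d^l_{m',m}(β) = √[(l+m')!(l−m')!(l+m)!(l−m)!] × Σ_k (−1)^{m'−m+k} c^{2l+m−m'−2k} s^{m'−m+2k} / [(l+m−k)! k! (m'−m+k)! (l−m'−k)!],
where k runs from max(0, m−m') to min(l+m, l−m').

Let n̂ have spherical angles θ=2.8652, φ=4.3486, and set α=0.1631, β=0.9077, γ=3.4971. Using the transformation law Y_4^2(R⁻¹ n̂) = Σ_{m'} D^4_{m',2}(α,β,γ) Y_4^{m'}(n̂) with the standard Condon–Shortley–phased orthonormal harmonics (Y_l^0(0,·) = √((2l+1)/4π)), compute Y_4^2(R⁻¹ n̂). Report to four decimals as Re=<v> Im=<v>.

Need the full column D^4_{m',2} for m'=−4..4 at α=0.1631, β=0.9077, γ=3.4971.
cos(β/2)=0.898766, sin(β/2)=0.438429
d^4_{-4,2}: single k=6 term ⇒ +0.030358;  D = +0.030305-0.001778i
d^4_{-3,2}: k∈[5..6] ⇒ +0.132014 -0.010471 = +0.121543;  D = +0.118568-0.026728i
d^4_{-2,2}: k∈[4..6] ⇒ +0.361638 -0.068845 +0.001365 = +0.294159;  D = +0.272647-0.110424i
d^4_{-1,2}: k∈[3..5] ⇒ +0.698949 -0.249484 +0.011873 = +0.461339;  D = +0.393805-0.240315i
d^4_{0,2}: k∈[2..4] ⇒ +0.961168 -0.609921 +0.054426 = +0.405673;  D = +0.307379-0.264744i
d^4_{1,2}: k∈[1..3] ⇒ +0.881173 -1.048424 +0.166323 = -0.000928;  D = -0.000595+0.000712i
d^4_{2,2}: k∈[0..2] ⇒ +0.425767 -1.215792 +0.361638 = -0.428386;  D = -0.217886+0.368836i
d^4_{3,2}: k∈[0..1] ⇒ -0.777122 +0.554774 = -0.222348;  D = -0.080504+0.207263i
d^4_{4,2}: single k=0 term ⇒ +0.536114;  D = +0.110385-0.524627i
Y_4^{m'}(θ=2.8652,φ=4.3486) and Σ D·Y over m':
  (+0.0303-0.0018i)·(+0.0003+0.0024i)  (+0.1186-0.0267i)·(-0.0217+0.0113i)  (+0.2726-0.1104i)·(-0.1019-0.0908i)  (+0.3938-0.2403i)·(+0.1537-0.4038i)  (+0.3074-0.2647i)·(+0.5517+0.0000i)  (-0.0006+0.0007i)·(-0.1537-0.4038i)  (-0.2179+0.3688i)·(-0.1019+0.0908i)  (-0.0805+0.2073i)·(+0.0217+0.0113i)  (+0.1104-0.5246i)·(+0.0003-0.0024i)
Y_4^2(R⁻¹ n̂) = +0.076793-0.407584i

Re=0.0768 Im=-0.4076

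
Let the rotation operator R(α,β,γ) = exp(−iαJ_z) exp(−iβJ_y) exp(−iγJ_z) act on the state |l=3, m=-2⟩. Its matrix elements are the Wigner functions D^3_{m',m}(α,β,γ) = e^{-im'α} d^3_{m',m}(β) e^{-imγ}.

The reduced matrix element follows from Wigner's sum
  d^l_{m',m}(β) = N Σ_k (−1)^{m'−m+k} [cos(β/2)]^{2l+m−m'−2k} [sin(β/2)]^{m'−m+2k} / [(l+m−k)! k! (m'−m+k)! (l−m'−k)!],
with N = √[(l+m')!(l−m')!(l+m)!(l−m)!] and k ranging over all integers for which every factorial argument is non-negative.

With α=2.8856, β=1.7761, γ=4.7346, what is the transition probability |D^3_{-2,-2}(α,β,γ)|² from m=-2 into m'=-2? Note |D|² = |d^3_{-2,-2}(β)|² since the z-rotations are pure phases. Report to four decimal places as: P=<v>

P=0.1713

First d^3_{-2,-2}(β=1.7761), then the phase factors e^{-i(-2)α} and e^{-i(-2)γ}:
c=cos(1.7761/2)=0.630926, s=sin(1.7761/2)=0.775843; N=√[1·120·1·120]=120.000000
k: max(0,(-2)−(-2))=0 … min(3+(-2),3−(-2))=1
  k=0: (−1)^0·120.0000/(120)·0.6309^6·0.7758^0 = +0.063077
  k=1: (−1)^1·120.0000/(24)·0.6309^4·0.7758^2 = -0.476905
d^3_{-2,-2}(1.7761) = +0.063077 -0.476905 = -0.413828
|D^3_{-2,-2}|² = |d^3_{-2,-2}(β)|² = (-0.413828)² = 0.171253 (the z-rotation phases have unit modulus)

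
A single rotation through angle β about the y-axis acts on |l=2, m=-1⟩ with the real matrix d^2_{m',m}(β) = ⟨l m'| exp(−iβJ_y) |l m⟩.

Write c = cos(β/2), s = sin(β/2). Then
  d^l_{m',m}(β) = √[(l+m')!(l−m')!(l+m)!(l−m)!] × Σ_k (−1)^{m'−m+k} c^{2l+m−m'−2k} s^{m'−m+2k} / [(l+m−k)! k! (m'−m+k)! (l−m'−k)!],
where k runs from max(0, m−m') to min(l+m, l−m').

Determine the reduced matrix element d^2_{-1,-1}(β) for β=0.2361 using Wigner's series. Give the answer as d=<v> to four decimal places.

d^2_{-1,-1}(β=0.2361) via Wigner's sum:
Half-angle: c=0.993040, s=0.117776. N=√(1·6·1·6)=6.000000
The bounds max(0,m−m')=0 and min(l+m,l−m')=1 give 2 terms
  k=0: (−1)^0·6.0000/(6)·0.9930^4·0.1178^0 = +0.972450
  k=1: (−1)^1·6.0000/(2)·0.9930^2·0.1178^2 = -0.041036
d^2_{-1,-1}(0.2361) = +0.972450 -0.041036 = +0.931414

d=0.9314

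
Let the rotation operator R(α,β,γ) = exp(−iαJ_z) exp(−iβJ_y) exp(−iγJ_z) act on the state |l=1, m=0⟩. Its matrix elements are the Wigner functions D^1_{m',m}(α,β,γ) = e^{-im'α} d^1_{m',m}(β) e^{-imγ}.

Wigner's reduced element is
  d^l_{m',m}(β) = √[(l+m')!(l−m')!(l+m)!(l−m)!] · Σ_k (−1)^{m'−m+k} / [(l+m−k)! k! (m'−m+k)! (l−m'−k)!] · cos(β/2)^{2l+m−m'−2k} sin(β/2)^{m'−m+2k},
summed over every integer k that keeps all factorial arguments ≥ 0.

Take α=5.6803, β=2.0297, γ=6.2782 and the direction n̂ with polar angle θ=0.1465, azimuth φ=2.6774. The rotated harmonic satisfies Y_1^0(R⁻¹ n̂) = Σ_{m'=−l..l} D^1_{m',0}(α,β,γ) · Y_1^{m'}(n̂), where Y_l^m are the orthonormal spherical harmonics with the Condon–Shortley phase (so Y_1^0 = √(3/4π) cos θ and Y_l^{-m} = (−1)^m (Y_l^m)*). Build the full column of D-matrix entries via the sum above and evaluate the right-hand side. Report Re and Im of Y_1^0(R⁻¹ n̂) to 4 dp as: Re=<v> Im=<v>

Need the full column D^1_{m',0} for m'=−1..1 at α=5.6803, β=2.0297, γ=6.2782.
cos(β/2)=0.527747, sin(β/2)=0.849401
d^1_{-1,0}: single k=1 term ⇒ +0.633949;  D = +0.522185-0.359462i
d^1_{0,0}: k∈[0..1] ⇒ +0.278517 -0.721483 = -0.442965;  D = -0.442965+0.000000i
d^1_{1,0}: single k=0 term ⇒ -0.633949;  D = -0.522185-0.359462i
Y_1^{m'}(θ=0.1465,φ=2.6774) and Σ D·Y over m':
  (+0.5222-0.3595i)·(-0.0451-0.0226i)  (-0.4430+0.0000i)·(+0.4834+0.0000i)  (-0.5222-0.3595i)·(+0.0451-0.0226i)
Y_1^0(R⁻¹ n̂) = -0.277447+0.000000i

Re=-0.2774 Im=0.0000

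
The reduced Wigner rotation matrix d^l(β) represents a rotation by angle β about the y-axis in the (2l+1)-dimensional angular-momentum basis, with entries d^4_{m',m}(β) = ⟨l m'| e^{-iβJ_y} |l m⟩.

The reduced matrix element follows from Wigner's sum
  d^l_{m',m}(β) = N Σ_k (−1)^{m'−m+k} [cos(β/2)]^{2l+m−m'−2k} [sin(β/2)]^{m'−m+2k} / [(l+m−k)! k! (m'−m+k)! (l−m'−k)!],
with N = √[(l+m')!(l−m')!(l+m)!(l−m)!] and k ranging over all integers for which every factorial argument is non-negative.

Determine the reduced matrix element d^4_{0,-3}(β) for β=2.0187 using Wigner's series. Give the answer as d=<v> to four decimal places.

d=0.4691

d^4_{0,-3}(β=2.0187) via Wigner's sum:
With c≡cos(β/2)=0.532411 and s≡sin(β/2)=0.846486, N=[24·24·1·5040]^{1/2}=1703.830978
k∈{0,1} keeps every argument non-negative
  k=0: (−1)^3·1703.8310/(144)·0.5324^5·0.8465^3 = -0.307014
  k=1: (−1)^4·1703.8310/(144)·0.5324^3·0.8465^5 = +0.776076
d^4_{0,-3}(2.0187) = -0.307014 +0.776076 = +0.469061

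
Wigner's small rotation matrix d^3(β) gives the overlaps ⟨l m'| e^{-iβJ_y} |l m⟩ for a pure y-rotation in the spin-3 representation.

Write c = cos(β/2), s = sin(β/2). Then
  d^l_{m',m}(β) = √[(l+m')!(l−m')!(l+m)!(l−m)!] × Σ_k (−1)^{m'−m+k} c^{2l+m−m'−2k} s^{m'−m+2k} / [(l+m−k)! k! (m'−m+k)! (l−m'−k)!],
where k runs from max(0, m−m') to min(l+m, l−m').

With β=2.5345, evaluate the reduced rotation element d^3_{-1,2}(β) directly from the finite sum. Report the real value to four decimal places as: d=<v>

d^3_{-1,2}(β=2.5345) via Wigner's sum:
c=cos(2.5345/2)=0.298906, s=sin(2.5345/2)=0.954282; N=√[2·24·120·1]=75.894664
k: max(0,(2)−(-1))=3 … min(3+(2),3−(-1))=4
  k=3: (−1)^0·75.8947/(12)·0.2989^3·0.9543^3 = +0.146780
  k=4: (−1)^1·75.8947/(24)·0.2989^1·0.9543^5 = -0.748031
d^3_{-1,2}(2.5345) = +0.146780 -0.748031 = -0.601252

d=-0.6013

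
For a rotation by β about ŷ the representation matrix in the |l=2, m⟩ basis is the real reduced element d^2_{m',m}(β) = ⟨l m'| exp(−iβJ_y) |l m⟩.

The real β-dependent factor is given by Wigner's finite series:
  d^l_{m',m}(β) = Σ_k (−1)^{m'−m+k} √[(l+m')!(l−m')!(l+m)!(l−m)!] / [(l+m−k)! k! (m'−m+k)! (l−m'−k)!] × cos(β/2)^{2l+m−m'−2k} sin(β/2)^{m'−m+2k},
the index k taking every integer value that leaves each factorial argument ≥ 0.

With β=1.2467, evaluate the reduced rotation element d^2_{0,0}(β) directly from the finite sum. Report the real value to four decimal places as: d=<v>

d^2_{0,0}(β=1.2467) via Wigner's sum:
Half-angle: c=0.811927, s=0.583758. N=√(2·2·2·2)=4.000000
Admissible k: 0..2 (factorial args all ≥0)
  k=0: (−1)^0·4.0000/(4)·0.8119^4·0.5838^0 = +0.434579
  k=1: (−1)^1·4.0000/(1)·0.8119^2·0.5838^2 = -0.898588
  k=2: (−1)^2·4.0000/(4)·0.8119^0·0.5838^4 = +0.116127
d^2_{0,0}(1.2467) = +0.434579 -0.898588 +0.116127 = -0.347882

d=-0.3479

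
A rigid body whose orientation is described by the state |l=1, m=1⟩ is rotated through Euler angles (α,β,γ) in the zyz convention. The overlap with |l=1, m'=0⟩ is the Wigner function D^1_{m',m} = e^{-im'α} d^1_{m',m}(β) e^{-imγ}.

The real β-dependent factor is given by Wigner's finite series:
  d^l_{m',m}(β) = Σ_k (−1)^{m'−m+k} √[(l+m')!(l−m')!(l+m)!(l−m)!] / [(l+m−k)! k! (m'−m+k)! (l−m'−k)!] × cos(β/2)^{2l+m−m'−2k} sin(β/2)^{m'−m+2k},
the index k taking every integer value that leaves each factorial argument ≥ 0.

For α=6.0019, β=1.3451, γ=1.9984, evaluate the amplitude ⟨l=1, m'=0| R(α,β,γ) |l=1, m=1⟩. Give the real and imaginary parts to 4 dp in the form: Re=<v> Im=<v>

Re=-0.2858 Im=-0.6271

D^1_{0,1}(6.0019,1.3451,1.9984) = e^{-i·0·6.0019}·d^1_{0,1}(1.3451)·e^{-i·1·1.9984}. Compute d first:
c=cos(1.3451/2)=0.782236, s=sin(1.3451/2)=0.622983; N=√[1·1·2·1]=1.414214
k: max(0,(1)−(0))=1 … min(1+(1),1−(0))=1
  k=1: (−1)^0·1.4142/(1)·0.7822^1·0.6230^1 = +0.689174
d^1_{0,1}(1.3451) = +0.689174
Attach z-rotation phases: D = e^{-i(0)(6.0019)}·(+0.689174)·e^{-i(1)(1.9984)} = -0.285794-0.627122i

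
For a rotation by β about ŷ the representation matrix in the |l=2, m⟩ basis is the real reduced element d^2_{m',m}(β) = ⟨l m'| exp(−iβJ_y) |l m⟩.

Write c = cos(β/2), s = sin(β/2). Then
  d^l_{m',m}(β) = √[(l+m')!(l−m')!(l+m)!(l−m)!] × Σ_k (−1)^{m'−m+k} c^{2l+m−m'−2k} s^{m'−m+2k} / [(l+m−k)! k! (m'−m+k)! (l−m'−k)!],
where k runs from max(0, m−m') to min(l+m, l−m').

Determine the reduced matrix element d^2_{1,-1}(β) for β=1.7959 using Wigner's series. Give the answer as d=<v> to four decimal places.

d=0.3386

d^2_{1,-1}(β=1.7959) via Wigner's sum:
With c≡cos(β/2)=0.623214 and s≡sin(β/2)=0.782051, N=[6·1·1·6]^{1/2}=6.000000
k: max(0,(-1)−(1))=0 … min(2+(-1),2−(1))=1
  k=0: (−1)^2·6.0000/(2)·0.6232^2·0.7821^2 = +0.712634
  k=1: (−1)^3·6.0000/(6)·0.6232^0·0.7821^4 = -0.374059
d^2_{1,-1}(1.7959) = +0.712634 -0.374059 = +0.338575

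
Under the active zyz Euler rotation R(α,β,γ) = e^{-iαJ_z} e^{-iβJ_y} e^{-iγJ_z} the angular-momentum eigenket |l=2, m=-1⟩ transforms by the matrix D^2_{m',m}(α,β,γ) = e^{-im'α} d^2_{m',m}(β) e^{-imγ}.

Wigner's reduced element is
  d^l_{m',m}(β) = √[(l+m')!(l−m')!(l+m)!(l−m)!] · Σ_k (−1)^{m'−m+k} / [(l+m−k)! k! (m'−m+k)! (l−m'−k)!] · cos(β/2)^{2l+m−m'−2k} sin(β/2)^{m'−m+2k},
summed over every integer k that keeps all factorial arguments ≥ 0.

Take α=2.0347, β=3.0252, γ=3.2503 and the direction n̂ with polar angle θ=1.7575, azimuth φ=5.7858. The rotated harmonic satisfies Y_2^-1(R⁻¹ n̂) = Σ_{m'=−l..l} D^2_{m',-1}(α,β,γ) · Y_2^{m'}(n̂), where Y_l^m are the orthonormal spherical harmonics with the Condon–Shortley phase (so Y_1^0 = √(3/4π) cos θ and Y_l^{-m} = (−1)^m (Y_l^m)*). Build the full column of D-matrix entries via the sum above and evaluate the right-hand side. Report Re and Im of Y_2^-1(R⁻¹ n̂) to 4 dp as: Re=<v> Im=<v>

Re=-0.0530 Im=-0.0455

Need the full column D^2_{m',-1} for m'=−2..2 at α=2.0347, β=3.0252, γ=3.2503.
cos(β/2)=0.058163, sin(β/2)=0.998307
d^2_{-2,-1}: single k=1 term ⇒ +0.000393;  D = +0.000200+0.000338i
d^2_{-1,-1}: k∈[0..1] ⇒ +0.000011 -0.010115 = -0.010103;  D = -0.005474+0.008492i
d^2_{0,-1}: k∈[0..1] ⇒ -0.000481 +0.141748 = +0.141267;  D = -0.140433-0.015327i
d^2_{1,-1}: k∈[0..1] ⇒ +0.010115 -0.993245 = -0.983131;  D = -0.341908-0.921762i
d^2_{2,-1}: single k=0 term ⇒ -0.115737;  D = -0.079034+0.084550i
Y_2^{m'}(θ=1.7575,φ=5.7858) and Σ D·Y over m':
  (+0.0002+0.0003i)·(+0.2032+0.3128i)  (-0.0055+0.0085i)·(-0.1238-0.0672i)  (-0.1404-0.0153i)·(-0.2828+0.0000i)  (-0.3419-0.9218i)·(+0.1238-0.0672i)  (-0.0790+0.0845i)·(+0.2032-0.3128i)
Y_2^-1(R⁻¹ n̂) = -0.053026-0.045481i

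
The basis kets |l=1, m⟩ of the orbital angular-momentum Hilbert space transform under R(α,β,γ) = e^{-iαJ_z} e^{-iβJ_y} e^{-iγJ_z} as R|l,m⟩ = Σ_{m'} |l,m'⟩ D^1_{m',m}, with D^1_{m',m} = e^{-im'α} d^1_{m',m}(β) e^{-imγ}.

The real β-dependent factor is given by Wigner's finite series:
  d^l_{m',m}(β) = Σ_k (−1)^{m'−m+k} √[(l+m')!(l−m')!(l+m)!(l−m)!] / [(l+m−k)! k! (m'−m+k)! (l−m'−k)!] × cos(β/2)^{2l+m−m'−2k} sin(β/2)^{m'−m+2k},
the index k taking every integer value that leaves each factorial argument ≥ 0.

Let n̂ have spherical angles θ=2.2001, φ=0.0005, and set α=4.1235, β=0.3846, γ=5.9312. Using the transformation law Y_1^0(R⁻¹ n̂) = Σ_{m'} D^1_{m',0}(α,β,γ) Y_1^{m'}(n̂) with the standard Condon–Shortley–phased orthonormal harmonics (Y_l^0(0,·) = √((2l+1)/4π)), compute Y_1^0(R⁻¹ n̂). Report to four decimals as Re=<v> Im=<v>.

Re=-0.3490 Im=0.0000

Need the full column D^1_{m',0} for m'=−1..1 at α=4.1235, β=0.3846, γ=5.9312.
cos(β/2)=0.981567, sin(β/2)=0.191117
d^1_{-1,0}: single k=1 term ⇒ +0.265298;  D = -0.147357-0.220611i
d^1_{0,0}: k∈[0..1] ⇒ +0.963474 -0.036526 = +0.926949;  D = +0.926949+0.000000i
d^1_{1,0}: single k=0 term ⇒ -0.265298;  D = +0.147357-0.220611i
Y_1^{m'}(θ=2.2001,φ=0.0005) and Σ D·Y over m':
  (-0.1474-0.2206i)·(+0.2793-0.0001i)  (+0.9269+0.0000i)·(-0.2876+0.0000i)  (+0.1474-0.2206i)·(-0.2793-0.0001i)
Y_1^0(R⁻¹ n̂) = -0.348952+0.000000i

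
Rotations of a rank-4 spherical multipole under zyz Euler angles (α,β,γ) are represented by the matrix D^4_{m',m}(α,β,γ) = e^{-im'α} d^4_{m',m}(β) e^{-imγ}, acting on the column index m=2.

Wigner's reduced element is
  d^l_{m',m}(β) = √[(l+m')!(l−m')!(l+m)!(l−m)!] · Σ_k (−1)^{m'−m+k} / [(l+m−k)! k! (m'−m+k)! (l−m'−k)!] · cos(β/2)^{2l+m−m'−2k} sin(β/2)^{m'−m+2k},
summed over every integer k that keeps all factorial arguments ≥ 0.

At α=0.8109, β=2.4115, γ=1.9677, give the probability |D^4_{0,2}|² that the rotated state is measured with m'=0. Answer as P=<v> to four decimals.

Split into d^4_{0,2}(β=2.4115) × two z-phases.
Half-angle: c=0.356993, s=0.934107. N=√(24·24·720·2)=910.735966
The bounds max(0,m−m')=2 and min(l+m,l−m')=4 give 3 terms
  k=2: (−1)^0·910.7360/(96)·0.3570^6·0.9341^2 = +0.017134
  k=3: (−1)^1·910.7360/(36)·0.3570^4·0.9341^4 = -0.312834
  k=4: (−1)^2·910.7360/(96)·0.3570^2·0.9341^6 = +0.803193
d^4_{0,2}(2.4115) = +0.017134 -0.312834 +0.803193 = +0.507494
|D^4_{0,2}|² = |d^4_{0,2}(β)|² = (+0.507494)² = 0.257550 (the z-rotation phases have unit modulus)

P=0.2575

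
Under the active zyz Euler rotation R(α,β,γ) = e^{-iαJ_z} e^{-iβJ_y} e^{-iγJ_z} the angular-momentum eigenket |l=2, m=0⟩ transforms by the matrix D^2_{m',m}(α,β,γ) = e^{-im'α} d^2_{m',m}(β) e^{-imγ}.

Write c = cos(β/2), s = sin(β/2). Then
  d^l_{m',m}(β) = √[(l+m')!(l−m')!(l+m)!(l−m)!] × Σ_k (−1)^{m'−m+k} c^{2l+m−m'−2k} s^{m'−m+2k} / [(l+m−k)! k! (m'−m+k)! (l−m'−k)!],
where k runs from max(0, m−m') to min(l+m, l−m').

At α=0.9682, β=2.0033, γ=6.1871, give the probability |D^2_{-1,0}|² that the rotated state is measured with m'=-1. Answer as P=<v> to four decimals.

Split into d^2_{-1,0}(β=2.0033) × two z-phases.
With c≡cos(β/2)=0.538913 and s≡sin(β/2)=0.842361, N=[1·6·2·2]^{1/2}=4.898979
k: max(0,(0)−(-1))=1 … min(2+(0),2−(-1))=2
  k=1: (−1)^0·4.8990/(2)·0.5389^3·0.8424^1 = +0.322946
  k=2: (−1)^1·4.8990/(2)·0.5389^1·0.8424^3 = -0.789023
d^2_{-1,0}(2.0033) = +0.322946 -0.789023 = -0.466077
|D^2_{-1,0}|² = |d^2_{-1,0}(β)|² = (-0.466077)² = 0.217227 (the z-rotation phases have unit modulus)

P=0.2172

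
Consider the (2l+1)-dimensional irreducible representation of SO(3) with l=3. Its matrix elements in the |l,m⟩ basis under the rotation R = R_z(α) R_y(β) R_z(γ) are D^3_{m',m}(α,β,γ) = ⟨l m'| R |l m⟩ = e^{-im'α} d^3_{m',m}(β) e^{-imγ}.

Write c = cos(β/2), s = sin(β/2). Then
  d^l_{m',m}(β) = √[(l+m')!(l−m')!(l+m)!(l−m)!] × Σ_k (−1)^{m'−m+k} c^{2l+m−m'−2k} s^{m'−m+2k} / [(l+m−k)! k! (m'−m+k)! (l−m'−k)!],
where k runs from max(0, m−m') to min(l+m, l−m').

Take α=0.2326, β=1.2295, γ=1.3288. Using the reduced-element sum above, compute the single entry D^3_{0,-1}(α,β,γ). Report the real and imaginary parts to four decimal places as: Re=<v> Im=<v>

Re=0.0430 Im=0.1742

First d^3_{0,-1}(β=1.2295), then the phase factors e^{-i(0)α} and e^{-i(-1)γ}:
Half-angle: c=0.816918, s=0.576754. N=√(6·6·2·24)=41.569219
k: max(0,(-1)−(0))=0 … min(3+(-1),3−(0))=2
  k=0: (−1)^1·41.5692/(12)·0.8169^5·0.5768^1 = -0.726897
  k=1: (−1)^2·41.5692/(4)·0.8169^3·0.5768^3 = +1.086974
  k=2: (−1)^3·41.5692/(12)·0.8169^1·0.5768^5 = -0.180602
d^3_{0,-1}(1.2295) = -0.726897 +1.086974 -0.180602 = +0.179475
D = (+1.000000+0.000000i)·(+0.179475)·(+0.239641+0.970862i) = +0.043010+0.174245i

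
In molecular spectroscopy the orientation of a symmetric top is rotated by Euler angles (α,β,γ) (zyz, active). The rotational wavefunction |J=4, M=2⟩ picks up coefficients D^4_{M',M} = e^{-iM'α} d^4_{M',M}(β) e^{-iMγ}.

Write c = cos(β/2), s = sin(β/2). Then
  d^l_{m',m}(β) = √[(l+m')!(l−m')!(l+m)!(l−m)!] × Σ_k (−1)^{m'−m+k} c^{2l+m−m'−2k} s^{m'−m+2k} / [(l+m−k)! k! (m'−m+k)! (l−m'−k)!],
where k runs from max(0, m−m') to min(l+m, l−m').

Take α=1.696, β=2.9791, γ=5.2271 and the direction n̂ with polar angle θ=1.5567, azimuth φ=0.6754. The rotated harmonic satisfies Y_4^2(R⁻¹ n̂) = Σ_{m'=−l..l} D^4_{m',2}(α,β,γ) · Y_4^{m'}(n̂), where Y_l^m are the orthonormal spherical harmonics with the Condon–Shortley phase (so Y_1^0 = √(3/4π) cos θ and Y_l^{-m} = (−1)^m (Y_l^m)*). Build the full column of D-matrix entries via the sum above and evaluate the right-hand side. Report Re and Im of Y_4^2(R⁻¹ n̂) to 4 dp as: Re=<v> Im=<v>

Re=0.1682 Im=0.2737

Need the full column D^4_{m',2} for m'=−4..4 at α=1.696, β=2.9791, γ=5.2271.
cos(β/2)=0.081157, sin(β/2)=0.996701
d^4_{-4,2}: single k=6 term ⇒ +0.034168;  D = -0.029505+0.017232i
d^4_{-3,2}: k∈[5..6] ⇒ +0.005902 -0.296719 = -0.290817;  D = -0.176880-0.230842i
d^4_{-2,2}: k∈[4..6] ⇒ +0.000642 -0.077486 +0.973913 = +0.897070;  D = +0.638360-0.630262i
d^4_{-1,2}: k∈[3..5] ⇒ +0.000049 -0.011153 +0.336448 = +0.325343;  D = -0.255701-0.201160i
d^4_{0,2}: k∈[2..4] ⇒ +0.000003 -0.001083 +0.061258 = +0.060178;  D = -0.031010+0.051572i
d^4_{1,2}: k∈[1..3] ⇒ +0.000000 -0.000074 +0.007436 = +0.007362;  D = +0.006733+0.002976i
d^4_{2,2}: k∈[0..2] ⇒ +0.000000 -0.000003 +0.000642 = +0.000639;  D = +0.000183-0.000612i
d^4_{3,2}: k∈[0..1] ⇒ -0.000000 +0.000039 = +0.000039;  D = -0.000039-0.000006i
d^4_{4,2}: single k=0 term ⇒ +0.000002;  D = -0.000000+0.000002i
Y_4^{m'}(θ=1.5567,φ=0.6754) and Σ D·Y over m':
  (-0.0295+0.0172i)·(-0.4002-0.1884i)  (-0.1769-0.2308i)·(-0.0078-0.0158i)  (+0.6384-0.6303i)·(-0.0729+0.3259i)  (-0.2557-0.2012i)·(-0.0156+0.0125i)  (-0.0310+0.0516i)·(+0.3167+0.0000i)  (+0.0067+0.0030i)·(+0.0156+0.0125i)  (+0.0002-0.0006i)·(-0.0729-0.3259i)  (-0.0000-0.0000i)·(+0.0078-0.0158i)  (-0.0000+0.0000i)·(-0.4002+0.1884i)
Y_4^2(R⁻¹ n̂) = +0.168210+0.273653i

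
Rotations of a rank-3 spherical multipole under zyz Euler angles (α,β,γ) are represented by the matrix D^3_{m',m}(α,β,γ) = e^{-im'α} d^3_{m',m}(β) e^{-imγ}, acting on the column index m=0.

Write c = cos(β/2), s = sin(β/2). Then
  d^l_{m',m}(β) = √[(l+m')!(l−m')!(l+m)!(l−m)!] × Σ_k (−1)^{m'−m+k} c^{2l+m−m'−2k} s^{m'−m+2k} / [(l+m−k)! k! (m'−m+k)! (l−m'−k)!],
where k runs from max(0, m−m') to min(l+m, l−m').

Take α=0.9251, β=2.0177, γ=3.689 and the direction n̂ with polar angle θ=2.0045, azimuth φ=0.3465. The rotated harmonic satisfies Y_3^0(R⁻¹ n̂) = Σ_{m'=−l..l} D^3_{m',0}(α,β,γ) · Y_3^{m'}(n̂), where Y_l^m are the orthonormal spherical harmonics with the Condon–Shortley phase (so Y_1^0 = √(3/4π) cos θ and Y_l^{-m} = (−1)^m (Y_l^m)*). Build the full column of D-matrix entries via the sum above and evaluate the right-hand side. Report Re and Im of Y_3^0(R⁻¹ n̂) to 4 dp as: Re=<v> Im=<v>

Need the full column D^3_{m',0} for m'=−3..3 at α=0.9251, β=2.0177, γ=3.689.
cos(β/2)=0.532834, sin(β/2)=0.846220
d^3_{-3,0}: single k=3 term ⇒ +0.409959;  D = -0.382763+0.146830i
d^3_{-2,0}: k∈[2..3] ⇒ +0.316152 -0.797402 = -0.481250;  D = +0.132720-0.462588i
d^3_{-1,0}: k∈[1..3] ⇒ +0.125902 -0.952659 +0.800937 = -0.025820;  D = -0.015537-0.020622i
d^3_{0,0}: k∈[0..3] ⇒ +0.022885 -0.519490 +1.310265 -0.367197 = +0.446464;  D = +0.446464+0.000000i
d^3_{1,0}: k∈[0..2] ⇒ -0.125902 +0.952659 -0.800937 = +0.025820;  D = +0.015537-0.020622i
d^3_{2,0}: k∈[0..1] ⇒ +0.316152 -0.797402 = -0.481250;  D = +0.132720+0.462588i
d^3_{3,0}: single k=0 term ⇒ -0.409959;  D = +0.382763+0.146830i
Y_3^{m'}(θ=2.0045,φ=0.3465) and Σ D·Y over m':
  (-0.3828+0.1468i)·(+0.1579-0.2688i)  (+0.1327-0.4626i)·(-0.2721+0.2259i)  (-0.0155-0.0206i)·(-0.0323+0.0117i)  (+0.4465+0.0000i)·(+0.3320+0.0000i)  (+0.0155-0.0206i)·(+0.0323+0.0117i)  (+0.1327+0.4626i)·(-0.2721-0.2259i)  (+0.3828+0.1468i)·(-0.1579-0.2688i)
Y_3^0(R⁻¹ n̂) = +0.244519-0.000000i

Re=0.2445 Im=0.0000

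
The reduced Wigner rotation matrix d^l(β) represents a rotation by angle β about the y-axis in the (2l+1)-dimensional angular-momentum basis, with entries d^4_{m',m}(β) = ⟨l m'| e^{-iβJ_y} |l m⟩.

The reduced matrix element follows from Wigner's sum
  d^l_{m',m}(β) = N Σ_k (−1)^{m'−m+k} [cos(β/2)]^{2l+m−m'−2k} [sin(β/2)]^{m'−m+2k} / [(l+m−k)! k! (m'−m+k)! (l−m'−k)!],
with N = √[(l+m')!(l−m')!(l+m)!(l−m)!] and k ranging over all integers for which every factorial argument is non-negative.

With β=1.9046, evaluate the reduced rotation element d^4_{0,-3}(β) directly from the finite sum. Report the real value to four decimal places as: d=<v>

d^4_{0,-3}(β=1.9046) via Wigner's sum:
Half-angle: c=0.579811, s=0.814751. N=√(24·24·1·5040)=1703.830978
The bounds max(0,m−m')=0 and min(l+m,l−m')=1 give 2 terms
  k=0: (−1)^3·1703.8310/(144)·0.5798^5·0.8148^3 = -0.419344
  k=1: (−1)^4·1703.8310/(144)·0.5798^3·0.8148^5 = +0.828033
d^4_{0,-3}(1.9046) = -0.419344 +0.828033 = +0.408690

d=0.4087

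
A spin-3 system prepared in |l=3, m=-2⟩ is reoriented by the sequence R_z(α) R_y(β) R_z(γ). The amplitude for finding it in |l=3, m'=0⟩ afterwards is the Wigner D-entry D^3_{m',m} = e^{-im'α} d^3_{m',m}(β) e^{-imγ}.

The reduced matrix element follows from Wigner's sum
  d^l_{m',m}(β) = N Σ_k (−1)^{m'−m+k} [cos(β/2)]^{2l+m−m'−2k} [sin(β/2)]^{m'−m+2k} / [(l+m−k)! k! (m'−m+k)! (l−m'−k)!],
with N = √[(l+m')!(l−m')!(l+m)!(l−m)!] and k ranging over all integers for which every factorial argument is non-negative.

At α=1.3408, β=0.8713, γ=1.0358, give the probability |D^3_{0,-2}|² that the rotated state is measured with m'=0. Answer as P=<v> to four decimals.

P=0.2664

First d^3_{0,-2}(β=0.8713), then the phase factors e^{-i(0)α} and e^{-i(-2)γ}:
c=cos(0.8713/2)=0.906596, s=sin(0.8713/2)=0.422000; N=√[6·6·1·120]=65.726707
The bounds max(0,m−m')=0 and min(l+m,l−m')=1 give 2 terms
  k=0: (−1)^2·65.7267/(12)·0.9066^4·0.4220^2 = +0.658931
  k=1: (−1)^3·65.7267/(12)·0.9066^2·0.4220^4 = -0.142770
d^3_{0,-2}(0.8713) = +0.658931 -0.142770 = +0.516161
|D^3_{0,-2}|² = |d^3_{0,-2}(β)|² = (+0.516161)² = 0.266422 (the z-rotation phases have unit modulus)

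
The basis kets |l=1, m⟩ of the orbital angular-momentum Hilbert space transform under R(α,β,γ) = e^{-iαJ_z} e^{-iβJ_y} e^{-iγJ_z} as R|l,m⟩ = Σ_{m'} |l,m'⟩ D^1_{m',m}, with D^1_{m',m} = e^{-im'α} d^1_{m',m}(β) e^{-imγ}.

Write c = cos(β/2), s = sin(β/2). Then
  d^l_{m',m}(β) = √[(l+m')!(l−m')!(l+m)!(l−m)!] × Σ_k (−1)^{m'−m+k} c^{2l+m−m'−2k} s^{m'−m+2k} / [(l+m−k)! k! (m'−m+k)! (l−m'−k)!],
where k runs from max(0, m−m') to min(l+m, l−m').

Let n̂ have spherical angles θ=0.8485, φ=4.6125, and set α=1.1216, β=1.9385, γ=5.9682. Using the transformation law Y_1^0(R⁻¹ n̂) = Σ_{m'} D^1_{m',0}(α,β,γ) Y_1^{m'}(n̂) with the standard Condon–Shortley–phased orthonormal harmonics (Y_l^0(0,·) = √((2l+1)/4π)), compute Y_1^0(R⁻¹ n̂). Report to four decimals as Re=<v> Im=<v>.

Need the full column D^1_{m',0} for m'=−1..1 at α=1.1216, β=1.9385, γ=5.9682.
cos(β/2)=0.565918, sin(β/2)=0.824462
d^1_{-1,0}: single k=1 term ⇒ +0.659840;  D = +0.286530+0.594382i
d^1_{0,0}: k∈[0..1] ⇒ +0.320263 -0.679737 = -0.359474;  D = -0.359474+0.000000i
d^1_{1,0}: single k=0 term ⇒ -0.659840;  D = -0.286530+0.594382i
Y_1^{m'}(θ=0.8485,φ=4.6125) and Σ D·Y over m':
  (+0.2865+0.5944i)·(-0.0259+0.2579i)  (-0.3595+0.0000i)·(+0.3230+0.0000i)  (-0.2865+0.5944i)·(+0.0259+0.2579i)
Y_1^0(R⁻¹ n̂) = -0.437547+0.000000i

Re=-0.4375 Im=0.0000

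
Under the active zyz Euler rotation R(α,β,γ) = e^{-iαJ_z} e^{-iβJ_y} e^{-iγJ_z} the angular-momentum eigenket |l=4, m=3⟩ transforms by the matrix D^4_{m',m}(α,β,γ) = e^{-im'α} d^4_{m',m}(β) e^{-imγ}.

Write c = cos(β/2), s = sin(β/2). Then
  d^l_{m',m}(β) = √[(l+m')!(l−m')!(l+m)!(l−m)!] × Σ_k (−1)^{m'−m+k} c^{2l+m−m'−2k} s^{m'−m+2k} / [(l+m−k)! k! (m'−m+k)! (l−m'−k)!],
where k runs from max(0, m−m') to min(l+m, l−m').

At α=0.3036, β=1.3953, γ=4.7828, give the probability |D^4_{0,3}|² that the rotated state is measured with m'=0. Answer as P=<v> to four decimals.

Split into d^4_{0,3}(β=1.3953) × two z-phases.
Half-angle: c=0.766354, s=0.642419. N=√(24·24·5040·1)=1703.830978
Admissible k: 3..4 (factorial args all ≥0)
  k=3: (−1)^0·1703.8310/(144)·0.7664^5·0.6424^3 = +0.829211
  k=4: (−1)^1·1703.8310/(144)·0.7664^3·0.6424^5 = -0.582697
d^4_{0,3}(1.3953) = +0.829211 -0.582697 = +0.246515
|D^4_{0,3}|² = |d^4_{0,3}(β)|² = (+0.246515)² = 0.060770 (the z-rotation phases have unit modulus)

P=0.0608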